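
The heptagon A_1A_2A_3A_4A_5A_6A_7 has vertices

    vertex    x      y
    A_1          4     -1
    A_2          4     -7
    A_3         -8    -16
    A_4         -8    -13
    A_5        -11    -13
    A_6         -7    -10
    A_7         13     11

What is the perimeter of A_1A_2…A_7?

76

|A_1A_2| = √((0)² + (-6)²) = √36 = 6
|A_2A_3| = √((-12)² + (-9)²) = √225 = 15
|A_3A_4| = √((0)² + (3)²) = √9 = 3
|A_4A_5| = √((-3)² + (0)²) = √9 = 3
|A_5A_6| = √((4)² + (3)²) = √25 = 5
|A_6A_7| = √((20)² + (21)²) = √841 = 29
|A_7A_1| = √((-9)² + (-12)²) = √225 = 15
Perimeter = 6 + 15 + 3 + 3 + 5 + 29 + 15 = 76.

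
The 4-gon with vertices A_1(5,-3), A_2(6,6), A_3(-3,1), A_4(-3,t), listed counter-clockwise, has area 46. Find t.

-1

Write out the shoelace sum; only the two edges meeting at A_4 involve t:
2·Area = [((-3)·t − (-3)·1) + ((-3)·(-3) − 5·t)] + 72
       = -8·t + 84 = 92
⇒ t = -1.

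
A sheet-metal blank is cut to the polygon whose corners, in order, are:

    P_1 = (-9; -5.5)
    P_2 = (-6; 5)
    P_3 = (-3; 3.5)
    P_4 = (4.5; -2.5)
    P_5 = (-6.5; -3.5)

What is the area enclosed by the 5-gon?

60

Apply the shoelace (surveyor's) formula: 2A = Σ (x_i·y_{i+1} − x_{i+1}·y_i), indices taken mod 5.
P_1→P_2: (-9)(5) − (-6)(-5.5) = -78
P_2→P_3: (-6)(3.5) − (-3)(5) = -6
P_3→P_4: (-3)(-2.5) − (4.5)(3.5) = -8.25
P_4→P_5: (4.5)(-3.5) − (-6.5)(-2.5) = -32
P_5→P_1: (-6.5)(-5.5) − (-9)(-3.5) = 4.25
Σ = -120
Area = |Σ|/2 = 60.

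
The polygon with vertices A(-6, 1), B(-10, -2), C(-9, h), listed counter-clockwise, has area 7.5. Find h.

Write out the shoelace sum; only the two edges meeting at C involve h:
2·Area = [((-10)·h − (-9)·(-2)) + ((-9)·1 − (-6)·h)] + 22
       = -4·h + -5 = 15
⇒ h = -5.

-5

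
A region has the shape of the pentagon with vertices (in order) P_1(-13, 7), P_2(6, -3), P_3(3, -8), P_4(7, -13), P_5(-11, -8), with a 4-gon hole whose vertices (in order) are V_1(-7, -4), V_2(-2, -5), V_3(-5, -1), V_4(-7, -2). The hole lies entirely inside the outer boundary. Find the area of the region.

Outer boundary:
Σ = (-3) + (-39) + (17) + (-199) + (-181) = -405
Area = |Σ|/2 = 202.5.
Hole:
Σ = (27) + (-23) + (3) + (14) = 21
Area = |Σ|/2 = 10.5.
Net area = 202.5 − 10.5 = 192.

192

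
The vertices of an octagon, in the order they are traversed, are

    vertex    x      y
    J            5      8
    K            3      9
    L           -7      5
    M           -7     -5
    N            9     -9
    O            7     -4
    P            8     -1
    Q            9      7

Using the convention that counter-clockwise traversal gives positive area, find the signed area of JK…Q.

215.5

Σ = (21) + (78) + (70) + (108) + (27) + (25) + (65) + (37) = 431
Signed area = Σ/2 = 215.5 (positive ⇒ counter-clockwise traversal).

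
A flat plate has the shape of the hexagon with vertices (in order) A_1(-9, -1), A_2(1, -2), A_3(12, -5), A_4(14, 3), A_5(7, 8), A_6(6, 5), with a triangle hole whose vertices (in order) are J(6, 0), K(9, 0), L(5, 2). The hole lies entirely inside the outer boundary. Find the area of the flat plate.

127.5

Outer boundary:
Apply Gauss's area formula: 2A = Σ (x_i·y_{i+1} − x_{i+1}·y_i), indices taken mod 6.
A_1→A_2: (-9)(-2) − (1)(-1) = 19
A_2→A_3: (1)(-5) − (12)(-2) = 19
A_3→A_4: (12)(3) − (14)(-5) = 106
A_4→A_5: (14)(8) − (7)(3) = 91
A_5→A_6: (7)(5) − (6)(8) = -13
A_6→A_1: (6)(-1) − (-9)(5) = 39
Σ = 261
Area = |Σ|/2 = 130.5.
Hole:
Apply the surveyor's formula: 2A = Σ (x_i·y_{i+1} − x_{i+1}·y_i), indices taken mod 3.
J→K: (6)(0) − (9)(0) = 0
K→L: (9)(2) − (5)(0) = 18
L→J: (5)(0) − (6)(2) = -12
Σ = 6
Area = |Σ|/2 = 3.
Net area = 130.5 − 3 = 127.5.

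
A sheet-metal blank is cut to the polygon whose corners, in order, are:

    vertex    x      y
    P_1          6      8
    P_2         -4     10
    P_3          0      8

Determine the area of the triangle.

Apply the shoelace (surveyor's) formula: 2A = Σ (x_i·y_{i+1} − x_{i+1}·y_i), indices taken mod 3.
P_1→P_2: (6)(10) − (-4)(8) = 92
P_2→P_3: (-4)(8) − (0)(10) = -32
P_3→P_1: (0)(8) − (6)(8) = -48
Σ = 12
Area = |Σ|/2 = 6.

6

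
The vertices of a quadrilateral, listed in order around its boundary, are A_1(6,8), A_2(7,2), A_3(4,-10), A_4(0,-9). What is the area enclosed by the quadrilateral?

52

Apply the shoelace (surveyor's) formula: 2A = Σ (x_i·y_{i+1} − x_{i+1}·y_i), indices taken mod 4.
Σ = (-44) + (-78) + (-36) + (54) = -104
Area = |Σ|/2 = 52.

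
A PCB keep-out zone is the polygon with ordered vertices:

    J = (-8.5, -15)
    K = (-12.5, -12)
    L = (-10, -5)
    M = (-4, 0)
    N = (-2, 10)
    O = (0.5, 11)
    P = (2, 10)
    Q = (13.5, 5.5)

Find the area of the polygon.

Apply Gauss's area formula: 2A = Σ (x_i·y_{i+1} − x_{i+1}·y_i), indices taken mod 8.
J→K: (-8.5)(-12) − (-12.5)(-15) = -85.5
K→L: (-12.5)(-5) − (-10)(-12) = -57.5
L→M: (-10)(0) − (-4)(-5) = -20
M→N: (-4)(10) − (-2)(0) = -40
N→O: (-2)(11) − (0.5)(10) = -27
O→P: (0.5)(10) − (2)(11) = -17
P→Q: (2)(5.5) − (13.5)(10) = -124
Q→J: (13.5)(-15) − (-8.5)(5.5) = -155.75
Σ = -526.75
Area = |Σ|/2 = 263.375.

263.375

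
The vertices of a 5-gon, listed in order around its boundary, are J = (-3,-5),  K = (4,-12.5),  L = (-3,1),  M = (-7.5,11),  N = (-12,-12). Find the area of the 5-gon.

Σ = (57.5) + (-33.5) + (-25.5) + (222) + (24) = 244.5
Area = |Σ|/2 = 122.25.

122.25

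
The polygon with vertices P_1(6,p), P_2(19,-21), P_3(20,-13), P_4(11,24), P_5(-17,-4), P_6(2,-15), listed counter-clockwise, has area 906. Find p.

The doubled signed area Σ (x_i y_{i+1} − x_{i+1} y_i) is linear in p.
With p=0 it equals 1387; the coefficient of p is -17 (from the two edges through P_1).
So -17·p + 1387 = 2·906 = 1812 ⇒ p = -25.

-25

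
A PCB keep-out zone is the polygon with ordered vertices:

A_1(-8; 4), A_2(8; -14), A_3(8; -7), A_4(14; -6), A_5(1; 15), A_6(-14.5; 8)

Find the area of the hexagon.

316.75

Apply the shoelace (surveyor's) formula: 2A = Σ (x_i·y_{i+1} − x_{i+1}·y_i), indices taken mod 6.
Σ = (80) + (56) + (50) + (216) + (225.5) + (6) = 633.5
Area = |Σ|/2 = 316.75.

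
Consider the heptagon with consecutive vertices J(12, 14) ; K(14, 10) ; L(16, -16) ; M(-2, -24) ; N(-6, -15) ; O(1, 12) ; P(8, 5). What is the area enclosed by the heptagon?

Apply Gauss's area formula: 2A = Σ (x_i·y_{i+1} − x_{i+1}·y_i), indices taken mod 7.
Σ = (-76) + (-384) + (-416) + (-114) + (-57) + (-91) + (52) = -1086
Area = |Σ|/2 = 543.

543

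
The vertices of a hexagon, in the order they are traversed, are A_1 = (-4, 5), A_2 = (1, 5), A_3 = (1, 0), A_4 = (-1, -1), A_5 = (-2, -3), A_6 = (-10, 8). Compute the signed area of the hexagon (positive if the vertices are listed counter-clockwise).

-47

Σ = (-25) + (-5) + (-1) + (1) + (-46) + (-18) = -94
Signed area = Σ/2 = -47 (negative ⇒ clockwise traversal).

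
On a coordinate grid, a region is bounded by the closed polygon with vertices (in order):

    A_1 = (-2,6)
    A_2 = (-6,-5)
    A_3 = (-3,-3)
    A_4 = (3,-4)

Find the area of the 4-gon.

Apply the shoelace formula: 2A = Σ (x_i·y_{i+1} − x_{i+1}·y_i), indices taken mod 4.
A_1→A_2: (-2)(-5) − (-6)(6) = 46
A_2→A_3: (-6)(-3) − (-3)(-5) = 3
A_3→A_4: (-3)(-4) − (3)(-3) = 21
A_4→A_1: (3)(6) − (-2)(-4) = 10
Σ = 80
Area = |Σ|/2 = 40.

40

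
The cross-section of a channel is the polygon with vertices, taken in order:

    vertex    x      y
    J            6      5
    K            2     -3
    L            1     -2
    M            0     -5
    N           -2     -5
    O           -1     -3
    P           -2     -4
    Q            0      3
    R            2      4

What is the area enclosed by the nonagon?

35.5

Apply the shoelace (surveyor's) formula: 2A = Σ (x_i·y_{i+1} − x_{i+1}·y_i), indices taken mod 9.
Cross-terms: -28, -1, -5, -10, 1, -2, -6, -6, -14  ⇒  Σ = -71
Area = |Σ|/2 = 35.5.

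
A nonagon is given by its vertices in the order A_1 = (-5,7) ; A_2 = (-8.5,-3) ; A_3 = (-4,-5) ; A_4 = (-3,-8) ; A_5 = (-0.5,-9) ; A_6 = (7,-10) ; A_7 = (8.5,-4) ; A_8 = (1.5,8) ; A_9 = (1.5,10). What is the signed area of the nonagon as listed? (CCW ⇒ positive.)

203.75

Σ = (74.5) + (30.5) + (17) + (23) + (68) + (57) + (74) + (3) + (60.5) = 407.5
Signed area = Σ/2 = 203.75 (positive ⇒ counter-clockwise traversal).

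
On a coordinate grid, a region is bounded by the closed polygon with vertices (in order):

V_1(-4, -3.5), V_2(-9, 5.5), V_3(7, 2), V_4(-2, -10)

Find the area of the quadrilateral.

104.5

Σ = (-53.5) + (-56.5) + (-66) + (-33) = -209
Area = |Σ|/2 = 104.5.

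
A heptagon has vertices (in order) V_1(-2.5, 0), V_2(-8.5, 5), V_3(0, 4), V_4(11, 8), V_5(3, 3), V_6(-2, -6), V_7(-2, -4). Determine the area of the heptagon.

53.75

Apply the shoelace formula: 2A = Σ (x_i·y_{i+1} − x_{i+1}·y_i), indices taken mod 7.
Cross-terms: -12.5, -34, -44, 9, -12, -4, -10  ⇒  Σ = -107.5
Area = |Σ|/2 = 53.75.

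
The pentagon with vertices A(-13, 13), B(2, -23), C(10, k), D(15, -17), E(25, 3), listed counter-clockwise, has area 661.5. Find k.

Write out the shoelace sum; only the two edges meeting at C involve k:
2·Area = [(2·k − 10·(-23)) + (10·(-17) − 15·k)] + 1107
       = -13·k + 1167 = 1323
⇒ k = -12.

-12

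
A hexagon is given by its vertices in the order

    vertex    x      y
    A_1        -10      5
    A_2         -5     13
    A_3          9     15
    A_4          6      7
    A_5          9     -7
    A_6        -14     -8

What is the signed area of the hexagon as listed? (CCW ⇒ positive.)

-374.5

Apply the shoelace formula: 2A = Σ (x_i·y_{i+1} − x_{i+1}·y_i), indices taken mod 6.
A_1→A_2: (-10)(13) − (-5)(5) = -105
A_2→A_3: (-5)(15) − (9)(13) = -192
A_3→A_4: (9)(7) − (6)(15) = -27
A_4→A_5: (6)(-7) − (9)(7) = -105
A_5→A_6: (9)(-8) − (-14)(-7) = -170
A_6→A_1: (-14)(5) − (-10)(-8) = -150
Σ = -749
Signed area = Σ/2 = -374.5 (negative ⇒ clockwise traversal).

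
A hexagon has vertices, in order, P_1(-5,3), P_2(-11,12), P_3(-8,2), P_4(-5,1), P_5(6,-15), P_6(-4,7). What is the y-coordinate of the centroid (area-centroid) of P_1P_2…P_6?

Apply the shoelace (surveyor's) formula. First the cross-terms c_i = x_i·y_{i+1} − x_{i+1}·y_i:
  -27, 74, 2, 69, -18, 23  ⇒  2A = 123, A = 61.5.
Then Σ (y_i + y_{i+1})·c_i = 45, so ȳ = 45 / (6·61.5) = 5/41.

5/41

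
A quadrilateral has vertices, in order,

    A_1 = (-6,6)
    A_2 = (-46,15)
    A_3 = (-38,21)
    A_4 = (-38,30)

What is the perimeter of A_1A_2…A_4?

100

|A_1A_2| = √((-40)² + (9)²) = √1681 = 41
|A_2A_3| = √((8)² + (6)²) = √100 = 10
|A_3A_4| = √((0)² + (9)²) = √81 = 9
|A_4A_1| = √((32)² + (-24)²) = √1600 = 40
Perimeter = 41 + 10 + 9 + 40 = 100.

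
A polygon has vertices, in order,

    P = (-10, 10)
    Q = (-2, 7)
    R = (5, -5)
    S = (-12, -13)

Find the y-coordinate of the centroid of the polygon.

Apply Gauss's area formula. First the cross-terms c_i = x_i·y_{i+1} − x_{i+1}·y_i:
  -50, -25, -125, -250  ⇒  2A = -450, A = -225.
Then Σ (y_i + y_{i+1})·c_i = 2100, so ȳ = 2100 / (6·(-225)) = -14/9.

-14/9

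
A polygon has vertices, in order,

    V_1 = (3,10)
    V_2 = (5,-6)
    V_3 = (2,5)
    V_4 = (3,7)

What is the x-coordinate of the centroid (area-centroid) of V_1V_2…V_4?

Apply the surveyor's formula. First the cross-terms c_i = x_i·y_{i+1} − x_{i+1}·y_i:
  -68, 37, -1, 9  ⇒  2A = -23, A = -11.5.
Then Σ (x_i + x_{i+1})·c_i = -236, so x̄ = -236 / (6·(-11.5)) = 236/69.

236/69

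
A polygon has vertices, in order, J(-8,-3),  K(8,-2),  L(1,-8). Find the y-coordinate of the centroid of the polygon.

Apply the shoelace formula. First the cross-terms c_i = x_i·y_{i+1} − x_{i+1}·y_i:
  40, -62, -67  ⇒  2A = -89, A = -44.5.
Then Σ (y_i + y_{i+1})·c_i = 1157, so ȳ = 1157 / (6·(-44.5)) = -13/3.

-13/3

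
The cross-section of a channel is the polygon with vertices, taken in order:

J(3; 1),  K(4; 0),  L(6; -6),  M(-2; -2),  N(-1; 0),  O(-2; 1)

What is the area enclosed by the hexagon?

Apply the shoelace formula: 2A = Σ (x_i·y_{i+1} − x_{i+1}·y_i), indices taken mod 6.
J→K: (3)(0) − (4)(1) = -4
K→L: (4)(-6) − (6)(0) = -24
L→M: (6)(-2) − (-2)(-6) = -24
M→N: (-2)(0) − (-1)(-2) = -2
N→O: (-1)(1) − (-2)(0) = -1
O→J: (-2)(1) − (3)(1) = -5
Σ = -60
Area = |Σ|/2 = 30.

30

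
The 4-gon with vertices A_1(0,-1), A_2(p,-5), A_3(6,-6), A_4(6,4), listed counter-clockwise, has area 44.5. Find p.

-1

The doubled signed area Σ (x_i y_{i+1} − x_{i+1} y_i) is linear in p.
With p=0 it equals 84; the coefficient of p is -5 (from the two edges through A_2).
So -5·p + 84 = 2·44.5 = 89 ⇒ p = -1.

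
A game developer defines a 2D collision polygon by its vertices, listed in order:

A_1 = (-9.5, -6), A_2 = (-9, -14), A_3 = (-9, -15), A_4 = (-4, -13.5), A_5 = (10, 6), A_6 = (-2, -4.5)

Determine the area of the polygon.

Apply the shoelace (surveyor's) formula: 2A = Σ (x_i·y_{i+1} − x_{i+1}·y_i), indices taken mod 6.
A_1→A_2: (-9.5)(-14) − (-9)(-6) = 79
A_2→A_3: (-9)(-15) − (-9)(-14) = 9
A_3→A_4: (-9)(-13.5) − (-4)(-15) = 61.5
A_4→A_5: (-4)(6) − (10)(-13.5) = 111
A_5→A_6: (10)(-4.5) − (-2)(6) = -33
A_6→A_1: (-2)(-6) − (-9.5)(-4.5) = -30.75
Σ = 196.75
Area = |Σ|/2 = 98.375.

98.375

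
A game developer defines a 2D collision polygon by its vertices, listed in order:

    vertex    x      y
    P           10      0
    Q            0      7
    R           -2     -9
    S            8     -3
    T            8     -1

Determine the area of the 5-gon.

94

P→Q: (10)(7) − (0)(0) = 70
Q→R: (0)(-9) − (-2)(7) = 14
R→S: (-2)(-3) − (8)(-9) = 78
S→T: (8)(-1) − (8)(-3) = 16
T→P: (8)(0) − (10)(-1) = 10
Σ = 188
Area = |Σ|/2 = 94.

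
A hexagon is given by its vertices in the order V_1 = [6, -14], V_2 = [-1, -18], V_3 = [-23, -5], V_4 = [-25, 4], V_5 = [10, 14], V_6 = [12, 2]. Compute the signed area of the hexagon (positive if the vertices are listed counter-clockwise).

-733

Apply Gauss's area formula: 2A = Σ (x_i·y_{i+1} − x_{i+1}·y_i), indices taken mod 6.
Cross-terms: -122, -409, -217, -390, -148, -180  ⇒  Σ = -1466
Signed area = Σ/2 = -733 (negative ⇒ clockwise traversal).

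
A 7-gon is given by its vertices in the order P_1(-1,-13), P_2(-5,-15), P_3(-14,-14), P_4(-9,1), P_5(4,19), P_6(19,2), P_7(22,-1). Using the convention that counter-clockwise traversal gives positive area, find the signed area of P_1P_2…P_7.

Apply Gauss's area formula: 2A = Σ (x_i·y_{i+1} − x_{i+1}·y_i), indices taken mod 7.
Cross-terms: -50, -140, -140, -175, -353, -63, -287  ⇒  Σ = -1208
Signed area = Σ/2 = -604 (negative ⇒ clockwise traversal).

-604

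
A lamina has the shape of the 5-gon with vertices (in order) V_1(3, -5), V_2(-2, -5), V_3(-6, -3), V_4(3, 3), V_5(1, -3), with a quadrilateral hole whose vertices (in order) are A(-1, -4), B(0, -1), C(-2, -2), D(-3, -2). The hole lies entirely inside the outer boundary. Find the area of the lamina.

29.5

Outer boundary:
Apply the surveyor's formula: 2A = Σ (x_i·y_{i+1} − x_{i+1}·y_i), indices taken mod 5.
Σ = (-25) + (-24) + (-9) + (-12) + (4) = -66
Area = |Σ|/2 = 33.
Hole:
Σ = (1) + (-2) + (-2) + (10) = 7
Area = |Σ|/2 = 3.5.
Net area = 33 − 3.5 = 29.5.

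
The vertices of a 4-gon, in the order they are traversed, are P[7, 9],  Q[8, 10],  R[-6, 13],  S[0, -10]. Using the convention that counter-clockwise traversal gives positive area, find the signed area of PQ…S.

146

P→Q: (7)(10) − (8)(9) = -2
Q→R: (8)(13) − (-6)(10) = 164
R→S: (-6)(-10) − (0)(13) = 60
S→P: (0)(9) − (7)(-10) = 70
Σ = 292
Signed area = Σ/2 = 146 (positive ⇒ counter-clockwise traversal).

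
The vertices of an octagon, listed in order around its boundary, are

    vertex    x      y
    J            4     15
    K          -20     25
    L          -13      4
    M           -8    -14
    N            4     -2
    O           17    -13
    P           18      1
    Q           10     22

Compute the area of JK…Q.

806

Σ = (400) + (245) + (214) + (72) + (-18) + (251) + (386) + (62) = 1612
Area = |Σ|/2 = 806.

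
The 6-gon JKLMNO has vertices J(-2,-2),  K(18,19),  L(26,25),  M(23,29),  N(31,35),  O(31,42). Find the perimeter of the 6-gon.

|JK| = √((20)² + (21)²) = √841 = 29
|KL| = √((8)² + (6)²) = √100 = 10
|LM| = √((-3)² + (4)²) = √25 = 5
|MN| = √((8)² + (6)²) = √100 = 10
|NO| = √((0)² + (7)²) = √49 = 7
|OJ| = √((-33)² + (-44)²) = √3025 = 55
Perimeter = 29 + 10 + 5 + 10 + 7 + 55 = 116.

116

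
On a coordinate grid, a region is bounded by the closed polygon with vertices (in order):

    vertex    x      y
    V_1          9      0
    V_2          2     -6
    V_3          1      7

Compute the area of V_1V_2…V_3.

Apply the surveyor's formula: 2A = Σ (x_i·y_{i+1} − x_{i+1}·y_i), indices taken mod 3.
Σ = (-54) + (20) + (-63) = -97
Area = |Σ|/2 = 48.5.

48.5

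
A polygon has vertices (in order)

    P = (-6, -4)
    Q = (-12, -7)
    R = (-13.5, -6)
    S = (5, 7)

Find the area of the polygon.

Cross-terms: -6, -22.5, -64.5, 22  ⇒  Σ = -71
Area = |Σ|/2 = 35.5.

35.5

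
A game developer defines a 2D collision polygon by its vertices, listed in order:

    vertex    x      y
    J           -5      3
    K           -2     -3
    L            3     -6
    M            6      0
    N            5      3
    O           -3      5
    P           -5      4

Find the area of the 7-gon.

Apply the surveyor's formula: 2A = Σ (x_i·y_{i+1} − x_{i+1}·y_i), indices taken mod 7.
Cross-terms: 21, 21, 36, 18, 34, 13, 5  ⇒  Σ = 148
Area = |Σ|/2 = 74.

74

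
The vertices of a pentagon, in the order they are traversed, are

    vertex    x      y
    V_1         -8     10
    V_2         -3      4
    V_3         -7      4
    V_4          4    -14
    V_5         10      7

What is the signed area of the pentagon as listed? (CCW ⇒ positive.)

210

Apply Gauss's area formula: 2A = Σ (x_i·y_{i+1} − x_{i+1}·y_i), indices taken mod 5.
Cross-terms: -2, 16, 82, 168, 156  ⇒  Σ = 420
Signed area = Σ/2 = 210 (positive ⇒ counter-clockwise traversal).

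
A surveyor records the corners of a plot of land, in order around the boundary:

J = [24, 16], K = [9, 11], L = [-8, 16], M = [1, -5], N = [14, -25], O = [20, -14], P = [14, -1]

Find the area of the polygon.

Apply the shoelace formula: 2A = Σ (x_i·y_{i+1} − x_{i+1}·y_i), indices taken mod 7.
Σ = (120) + (232) + (24) + (45) + (304) + (176) + (248) = 1149
Area = |Σ|/2 = 574.5.

574.5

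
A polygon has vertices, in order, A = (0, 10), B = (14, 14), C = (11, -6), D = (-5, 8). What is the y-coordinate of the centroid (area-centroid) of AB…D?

Apply the surveyor's formula. First the cross-terms c_i = x_i·y_{i+1} − x_{i+1}·y_i:
  -140, -238, 58, -50  ⇒  2A = -370, A = -185.
Then Σ (y_i + y_{i+1})·c_i = -6048, so ȳ = -6048 / (6·(-185)) = 1008/185.

1008/185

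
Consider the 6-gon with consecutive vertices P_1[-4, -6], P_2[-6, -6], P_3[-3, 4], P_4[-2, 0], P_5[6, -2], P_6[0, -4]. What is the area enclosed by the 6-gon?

41

Apply Gauss's area formula: 2A = Σ (x_i·y_{i+1} − x_{i+1}·y_i), indices taken mod 6.
Σ = (-12) + (-42) + (8) + (4) + (-24) + (-16) = -82
Area = |Σ|/2 = 41.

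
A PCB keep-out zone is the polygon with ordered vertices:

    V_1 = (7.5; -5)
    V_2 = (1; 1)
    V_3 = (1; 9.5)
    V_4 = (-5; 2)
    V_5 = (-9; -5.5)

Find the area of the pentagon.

101.125

Apply Gauss's area formula: 2A = Σ (x_i·y_{i+1} − x_{i+1}·y_i), indices taken mod 5.
Σ = (12.5) + (8.5) + (49.5) + (45.5) + (86.25) = 202.25
Area = |Σ|/2 = 101.125.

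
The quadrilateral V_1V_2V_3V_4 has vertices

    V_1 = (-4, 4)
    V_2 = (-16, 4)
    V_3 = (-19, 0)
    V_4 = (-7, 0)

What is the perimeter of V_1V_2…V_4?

34

|V_1V_2| = √((-12)² + (0)²) = √144 = 12
|V_2V_3| = √((-3)² + (-4)²) = √25 = 5
|V_3V_4| = √((12)² + (0)²) = √144 = 12
|V_4V_1| = √((3)² + (4)²) = √25 = 5
Perimeter = 12 + 5 + 12 + 5 = 34.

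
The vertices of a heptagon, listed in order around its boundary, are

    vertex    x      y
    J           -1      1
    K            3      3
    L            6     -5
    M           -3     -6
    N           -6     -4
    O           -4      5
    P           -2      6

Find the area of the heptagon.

Apply the surveyor's formula: 2A = Σ (x_i·y_{i+1} − x_{i+1}·y_i), indices taken mod 7.
Cross-terms: -6, -33, -51, -24, -46, -14, 4  ⇒  Σ = -170
Area = |Σ|/2 = 85.

85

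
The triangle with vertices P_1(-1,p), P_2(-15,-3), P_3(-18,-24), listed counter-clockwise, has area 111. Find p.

21

Write out the shoelace sum; only the two edges meeting at P_1 involve p:
2·Area = [((-18)·p − (-1)·(-24)) + ((-1)·(-3) − (-15)·p)] + 306
       = -3·p + 285 = 222
⇒ p = 21.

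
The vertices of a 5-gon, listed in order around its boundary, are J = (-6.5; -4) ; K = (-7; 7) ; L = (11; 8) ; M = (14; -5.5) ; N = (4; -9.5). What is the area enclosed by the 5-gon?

283.875

Apply the shoelace (surveyor's) formula: 2A = Σ (x_i·y_{i+1} − x_{i+1}·y_i), indices taken mod 5.
J→K: (-6.5)(7) − (-7)(-4) = -73.5
K→L: (-7)(8) − (11)(7) = -133
L→M: (11)(-5.5) − (14)(8) = -172.5
M→N: (14)(-9.5) − (4)(-5.5) = -111
N→J: (4)(-4) − (-6.5)(-9.5) = -77.75
Σ = -567.75
Area = |Σ|/2 = 283.875.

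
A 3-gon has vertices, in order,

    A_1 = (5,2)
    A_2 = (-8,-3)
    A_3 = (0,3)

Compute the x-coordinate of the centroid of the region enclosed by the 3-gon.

-1

Apply the shoelace formula. First the cross-terms c_i = x_i·y_{i+1} − x_{i+1}·y_i:
  1, -24, -15  ⇒  2A = -38, A = -19.
Then Σ (x_i + x_{i+1})·c_i = 114, so x̄ = 114 / (6·(-19)) = -1.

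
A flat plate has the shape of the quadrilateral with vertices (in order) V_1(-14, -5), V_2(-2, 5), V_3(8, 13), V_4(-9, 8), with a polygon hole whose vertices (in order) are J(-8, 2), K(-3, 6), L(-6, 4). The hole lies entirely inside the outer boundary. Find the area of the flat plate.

Outer boundary:
Apply the shoelace formula: 2A = Σ (x_i·y_{i+1} − x_{i+1}·y_i), indices taken mod 4.
Cross-terms: -80, -66, 181, 157  ⇒  Σ = 192
Area = |Σ|/2 = 96.
Hole:
Apply the surveyor's formula: 2A = Σ (x_i·y_{i+1} − x_{i+1}·y_i), indices taken mod 3.
Cross-terms: -42, 24, 20  ⇒  Σ = 2
Area = |Σ|/2 = 1.
Net area = 96 − 1 = 95.

95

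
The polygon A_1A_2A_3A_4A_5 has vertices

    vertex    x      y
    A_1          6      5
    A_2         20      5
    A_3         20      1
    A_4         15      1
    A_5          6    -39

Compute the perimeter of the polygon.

108

|A_1A_2| = √((14)² + (0)²) = √196 = 14
|A_2A_3| = √((0)² + (-4)²) = √16 = 4
|A_3A_4| = √((-5)² + (0)²) = √25 = 5
|A_4A_5| = √((-9)² + (-40)²) = √1681 = 41
|A_5A_1| = √((0)² + (44)²) = √1936 = 44
Perimeter = 14 + 4 + 5 + 41 + 44 = 108.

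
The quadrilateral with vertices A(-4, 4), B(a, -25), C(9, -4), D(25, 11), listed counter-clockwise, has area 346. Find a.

Write out the shoelace sum; only the two edges meeting at B involve a:
2·Area = [((-4)·(-25) − a·4) + (a·(-4) − 9·(-25))] + 343
       = -8·a + 668 = 692
⇒ a = -3.

-3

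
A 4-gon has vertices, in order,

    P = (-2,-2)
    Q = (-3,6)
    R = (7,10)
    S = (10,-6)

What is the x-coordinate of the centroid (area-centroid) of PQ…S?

Apply the shoelace (surveyor's) formula. First the cross-terms c_i = x_i·y_{i+1} − x_{i+1}·y_i:
  -18, -72, -142, -32  ⇒  2A = -264, A = -132.
Then Σ (x_i + x_{i+1})·c_i = -2868, so x̄ = -2868 / (6·(-132)) = 239/66.

239/66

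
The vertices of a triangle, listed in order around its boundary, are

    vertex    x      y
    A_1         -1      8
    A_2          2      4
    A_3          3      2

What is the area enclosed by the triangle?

Apply the shoelace formula: 2A = Σ (x_i·y_{i+1} − x_{i+1}·y_i), indices taken mod 3.
Σ = (-20) + (-8) + (26) = -2
Area = |Σ|/2 = 1.

1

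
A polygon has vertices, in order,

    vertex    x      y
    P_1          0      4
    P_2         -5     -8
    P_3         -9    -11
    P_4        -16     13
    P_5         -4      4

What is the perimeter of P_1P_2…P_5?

|P_1P_2| = √((-5)² + (-12)²) = √169 = 13
|P_2P_3| = √((-4)² + (-3)²) = √25 = 5
|P_3P_4| = √((-7)² + (24)²) = √625 = 25
|P_4P_5| = √((12)² + (-9)²) = √225 = 15
|P_5P_1| = √((4)² + (0)²) = √16 = 4
Perimeter = 13 + 5 + 25 + 15 + 4 = 62.

62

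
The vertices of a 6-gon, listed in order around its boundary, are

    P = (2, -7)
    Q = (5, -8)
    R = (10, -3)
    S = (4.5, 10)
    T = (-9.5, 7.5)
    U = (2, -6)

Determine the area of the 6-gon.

Cross-terms: 19, 65, 113.5, 128.75, 42, -2  ⇒  Σ = 366.25
Area = |Σ|/2 = 183.125.

183.125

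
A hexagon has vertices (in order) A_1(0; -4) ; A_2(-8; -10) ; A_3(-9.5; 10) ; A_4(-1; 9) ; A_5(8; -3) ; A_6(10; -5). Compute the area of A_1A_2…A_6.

Σ = (-32) + (-175) + (-75.5) + (-69) + (-10) + (-40) = -401.5
Area = |Σ|/2 = 200.75.

200.75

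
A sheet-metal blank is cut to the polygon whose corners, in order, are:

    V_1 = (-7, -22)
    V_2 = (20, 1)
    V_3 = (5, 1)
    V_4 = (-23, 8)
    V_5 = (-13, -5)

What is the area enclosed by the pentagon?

490.5

Apply Gauss's area formula: 2A = Σ (x_i·y_{i+1} − x_{i+1}·y_i), indices taken mod 5.
Σ = (433) + (15) + (63) + (219) + (251) = 981
Area = |Σ|/2 = 490.5.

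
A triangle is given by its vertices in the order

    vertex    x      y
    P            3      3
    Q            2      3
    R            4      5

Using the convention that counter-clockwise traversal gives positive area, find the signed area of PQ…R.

Apply the surveyor's formula: 2A = Σ (x_i·y_{i+1} − x_{i+1}·y_i), indices taken mod 3.
Σ = (3) + (-2) + (-3) = -2
Signed area = Σ/2 = -1 (negative ⇒ clockwise traversal).

-1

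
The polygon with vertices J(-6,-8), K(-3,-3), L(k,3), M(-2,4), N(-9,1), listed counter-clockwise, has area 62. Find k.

Write out the shoelace sum; only the two edges meeting at L involve k:
2·Area = [((-3)·3 − k·(-3)) + (k·4 − (-2)·3)] + 106
       = 7·k + 103 = 124
⇒ k = 3.

3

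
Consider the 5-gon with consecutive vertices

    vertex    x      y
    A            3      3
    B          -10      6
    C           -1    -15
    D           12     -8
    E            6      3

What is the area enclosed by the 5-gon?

242.5

Apply the surveyor's formula: 2A = Σ (x_i·y_{i+1} − x_{i+1}·y_i), indices taken mod 5.
Σ = (48) + (156) + (188) + (84) + (9) = 485
Area = |Σ|/2 = 242.5.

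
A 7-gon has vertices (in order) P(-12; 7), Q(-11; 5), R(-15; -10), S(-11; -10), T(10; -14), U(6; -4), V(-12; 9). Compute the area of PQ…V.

285

Apply Gauss's area formula: 2A = Σ (x_i·y_{i+1} − x_{i+1}·y_i), indices taken mod 7.
Σ = (17) + (185) + (40) + (254) + (44) + (6) + (24) = 570
Area = |Σ|/2 = 285.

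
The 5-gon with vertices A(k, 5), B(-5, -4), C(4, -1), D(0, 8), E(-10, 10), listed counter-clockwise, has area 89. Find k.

-5

Write out the shoelace sum; only the two edges meeting at A involve k:
2·Area = [((-10)·5 − k·10) + (k·(-4) − (-5)·5)] + 133
       = -14·k + 108 = 178
⇒ k = -5.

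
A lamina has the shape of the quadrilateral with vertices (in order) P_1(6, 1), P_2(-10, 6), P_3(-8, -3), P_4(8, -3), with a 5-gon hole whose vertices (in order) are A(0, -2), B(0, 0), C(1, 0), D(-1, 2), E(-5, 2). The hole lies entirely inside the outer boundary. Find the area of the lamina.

89

Outer boundary:
Σ = (46) + (78) + (48) + (26) = 198
Area = |Σ|/2 = 99.
Hole:
Σ = (0) + (0) + (2) + (8) + (10) = 20
Area = |Σ|/2 = 10.
Net area = 99 − 10 = 89.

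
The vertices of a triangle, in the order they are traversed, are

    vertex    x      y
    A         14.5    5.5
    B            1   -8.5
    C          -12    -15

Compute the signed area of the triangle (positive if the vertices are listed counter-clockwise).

Apply the surveyor's formula: 2A = Σ (x_i·y_{i+1} − x_{i+1}·y_i), indices taken mod 3.
Σ = (-128.75) + (-117) + (151.5) = -94.25
Signed area = Σ/2 = -47.125 (negative ⇒ clockwise traversal).

-47.125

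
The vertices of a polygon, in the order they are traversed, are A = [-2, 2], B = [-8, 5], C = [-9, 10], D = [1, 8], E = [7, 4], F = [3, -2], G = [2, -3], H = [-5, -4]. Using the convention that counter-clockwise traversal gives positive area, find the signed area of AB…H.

Apply the shoelace (surveyor's) formula: 2A = Σ (x_i·y_{i+1} − x_{i+1}·y_i), indices taken mod 8.
Σ = (6) + (-35) + (-82) + (-52) + (-26) + (-5) + (-23) + (-18) = -235
Signed area = Σ/2 = -117.5 (negative ⇒ clockwise traversal).

-117.5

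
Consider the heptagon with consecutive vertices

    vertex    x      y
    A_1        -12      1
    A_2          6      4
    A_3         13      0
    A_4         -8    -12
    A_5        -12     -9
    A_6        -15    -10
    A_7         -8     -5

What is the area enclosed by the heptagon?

Σ = (-54) + (-52) + (-156) + (-72) + (-15) + (-5) + (-68) = -422
Area = |Σ|/2 = 211.

211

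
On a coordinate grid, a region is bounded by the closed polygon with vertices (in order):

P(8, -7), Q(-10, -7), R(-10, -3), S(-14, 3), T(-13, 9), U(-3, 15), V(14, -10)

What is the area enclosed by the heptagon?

Cross-terms: -126, -40, -72, -87, -168, -180, -18  ⇒  Σ = -691
Area = |Σ|/2 = 345.5.

345.5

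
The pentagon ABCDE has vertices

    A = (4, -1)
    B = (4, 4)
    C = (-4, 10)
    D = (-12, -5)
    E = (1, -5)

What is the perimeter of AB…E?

|AB| = √((0)² + (5)²) = √25 = 5
|BC| = √((-8)² + (6)²) = √100 = 10
|CD| = √((-8)² + (-15)²) = √289 = 17
|DE| = √((13)² + (0)²) = √169 = 13
|EA| = √((3)² + (4)²) = √25 = 5
Perimeter = 5 + 10 + 17 + 13 + 5 = 50.

50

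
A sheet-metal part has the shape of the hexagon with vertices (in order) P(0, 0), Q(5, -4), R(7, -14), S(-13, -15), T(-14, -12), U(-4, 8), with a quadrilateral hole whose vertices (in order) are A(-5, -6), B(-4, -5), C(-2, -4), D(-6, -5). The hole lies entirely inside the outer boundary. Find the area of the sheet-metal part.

269.5

Outer boundary:
Cross-terms: 0, -42, -287, -54, -160, 0  ⇒  Σ = -543
Area = |Σ|/2 = 271.5.
Hole:
Apply Gauss's area formula: 2A = Σ (x_i·y_{i+1} − x_{i+1}·y_i), indices taken mod 4.
A→B: (-5)(-5) − (-4)(-6) = 1
B→C: (-4)(-4) − (-2)(-5) = 6
C→D: (-2)(-5) − (-6)(-4) = -14
D→A: (-6)(-6) − (-5)(-5) = 11
Σ = 4
Area = |Σ|/2 = 2.
Net area = 271.5 − 2 = 269.5.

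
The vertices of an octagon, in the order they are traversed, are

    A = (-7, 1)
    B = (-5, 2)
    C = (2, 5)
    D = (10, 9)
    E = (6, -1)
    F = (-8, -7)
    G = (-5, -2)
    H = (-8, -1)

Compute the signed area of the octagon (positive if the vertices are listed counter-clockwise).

Apply the surveyor's formula: 2A = Σ (x_i·y_{i+1} − x_{i+1}·y_i), indices taken mod 8.
Σ = (-9) + (-29) + (-32) + (-64) + (-50) + (-19) + (-11) + (-15) = -229
Signed area = Σ/2 = -114.5 (negative ⇒ clockwise traversal).

-114.5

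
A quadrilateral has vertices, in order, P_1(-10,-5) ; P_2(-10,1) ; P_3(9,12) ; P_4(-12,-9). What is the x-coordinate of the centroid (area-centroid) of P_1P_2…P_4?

-50/13

Apply Gauss's area formula. First the cross-terms c_i = x_i·y_{i+1} − x_{i+1}·y_i:
  -60, -129, 63, -30  ⇒  2A = -156, A = -78.
Then Σ (x_i + x_{i+1})·c_i = 1800, so x̄ = 1800 / (6·(-78)) = -50/13.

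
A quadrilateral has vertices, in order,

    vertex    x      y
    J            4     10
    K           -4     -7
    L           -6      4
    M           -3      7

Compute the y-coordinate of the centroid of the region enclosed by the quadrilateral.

Apply the surveyor's formula. First the cross-terms c_i = x_i·y_{i+1} − x_{i+1}·y_i:
  12, -58, -30, -58  ⇒  2A = -134, A = -67.
Then Σ (y_i + y_{i+1})·c_i = -1106, so ȳ = -1106 / (6·(-67)) = 553/201.

553/201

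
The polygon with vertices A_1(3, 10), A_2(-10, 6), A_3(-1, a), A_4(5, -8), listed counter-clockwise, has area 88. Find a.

2

The doubled signed area Σ (x_i y_{i+1} − x_{i+1} y_i) is linear in a.
With a=0 it equals 206; the coefficient of a is -15 (from the two edges through A_3).
So -15·a + 206 = 2·88 = 176 ⇒ a = 2.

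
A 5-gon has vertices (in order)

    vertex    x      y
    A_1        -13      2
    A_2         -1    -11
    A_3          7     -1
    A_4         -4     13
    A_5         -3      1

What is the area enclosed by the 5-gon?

Apply the shoelace (surveyor's) formula: 2A = Σ (x_i·y_{i+1} − x_{i+1}·y_i), indices taken mod 5.
Cross-terms: 145, 78, 87, 35, 7  ⇒  Σ = 352
Area = |Σ|/2 = 176.

176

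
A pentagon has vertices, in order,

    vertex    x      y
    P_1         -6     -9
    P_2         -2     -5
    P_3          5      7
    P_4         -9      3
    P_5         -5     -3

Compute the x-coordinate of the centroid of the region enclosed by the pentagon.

Apply the shoelace formula. First the cross-terms c_i = x_i·y_{i+1} − x_{i+1}·y_i:
  12, 11, 78, 42, 27  ⇒  2A = 170, A = 85.
Then Σ (x_i + x_{i+1})·c_i = -1260, so x̄ = -1260 / (6·85) = -42/17.

-42/17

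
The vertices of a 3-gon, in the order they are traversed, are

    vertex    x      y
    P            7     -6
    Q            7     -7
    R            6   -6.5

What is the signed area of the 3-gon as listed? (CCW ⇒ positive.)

-0.5

Apply the shoelace formula: 2A = Σ (x_i·y_{i+1} − x_{i+1}·y_i), indices taken mod 3.
Σ = (-7) + (-3.5) + (9.5) = -1
Signed area = Σ/2 = -0.5 (negative ⇒ clockwise traversal).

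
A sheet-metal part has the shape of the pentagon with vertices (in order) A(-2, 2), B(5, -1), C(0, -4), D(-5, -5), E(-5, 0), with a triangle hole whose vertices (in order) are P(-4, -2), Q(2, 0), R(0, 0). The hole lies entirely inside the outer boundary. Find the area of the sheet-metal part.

39.5

Outer boundary:
Σ = (-8) + (-20) + (-20) + (-25) + (-10) = -83
Area = |Σ|/2 = 41.5.
Hole:
Apply the shoelace (surveyor's) formula: 2A = Σ (x_i·y_{i+1} − x_{i+1}·y_i), indices taken mod 3.
Σ = (4) + (0) + (0) = 4
Area = |Σ|/2 = 2.
Net area = 41.5 − 2 = 39.5.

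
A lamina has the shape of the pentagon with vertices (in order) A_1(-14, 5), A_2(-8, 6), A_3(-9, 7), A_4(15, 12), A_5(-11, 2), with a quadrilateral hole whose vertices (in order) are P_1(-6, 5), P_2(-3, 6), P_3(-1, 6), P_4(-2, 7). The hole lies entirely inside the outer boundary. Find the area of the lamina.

Outer boundary:
Apply the surveyor's formula: 2A = Σ (x_i·y_{i+1} − x_{i+1}·y_i), indices taken mod 5.
Cross-terms: -44, -2, -213, 162, -27  ⇒  Σ = -124
Area = |Σ|/2 = 62.
Hole:
Apply the shoelace (surveyor's) formula: 2A = Σ (x_i·y_{i+1} − x_{i+1}·y_i), indices taken mod 4.
Σ = (-21) + (-12) + (5) + (32) = 4
Area = |Σ|/2 = 2.
Net area = 62 − 2 = 60.

60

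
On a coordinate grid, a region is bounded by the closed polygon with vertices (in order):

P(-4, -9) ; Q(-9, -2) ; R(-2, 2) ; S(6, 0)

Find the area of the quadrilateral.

Apply the shoelace (surveyor's) formula: 2A = Σ (x_i·y_{i+1} − x_{i+1}·y_i), indices taken mod 4.
Cross-terms: -73, -22, -12, -54  ⇒  Σ = -161
Area = |Σ|/2 = 80.5.

80.5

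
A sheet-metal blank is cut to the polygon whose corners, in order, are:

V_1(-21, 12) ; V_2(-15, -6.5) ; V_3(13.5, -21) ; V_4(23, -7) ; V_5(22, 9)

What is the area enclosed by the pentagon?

960.875

Apply the surveyor's formula: 2A = Σ (x_i·y_{i+1} − x_{i+1}·y_i), indices taken mod 5.
V_1→V_2: (-21)(-6.5) − (-15)(12) = 316.5
V_2→V_3: (-15)(-21) − (13.5)(-6.5) = 402.75
V_3→V_4: (13.5)(-7) − (23)(-21) = 388.5
V_4→V_5: (23)(9) − (22)(-7) = 361
V_5→V_1: (22)(12) − (-21)(9) = 453
Σ = 1921.75
Area = |Σ|/2 = 960.875.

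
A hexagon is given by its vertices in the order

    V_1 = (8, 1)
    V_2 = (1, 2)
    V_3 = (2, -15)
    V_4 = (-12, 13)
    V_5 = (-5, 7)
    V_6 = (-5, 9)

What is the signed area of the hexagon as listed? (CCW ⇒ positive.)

-132

Apply the surveyor's formula: 2A = Σ (x_i·y_{i+1} − x_{i+1}·y_i), indices taken mod 6.
Σ = (15) + (-19) + (-154) + (-19) + (-10) + (-77) = -264
Signed area = Σ/2 = -132 (negative ⇒ clockwise traversal).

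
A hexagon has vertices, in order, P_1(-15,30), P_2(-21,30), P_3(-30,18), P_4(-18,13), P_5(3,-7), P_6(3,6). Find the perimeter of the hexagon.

106

|P_1P_2| = √((-6)² + (0)²) = √36 = 6
|P_2P_3| = √((-9)² + (-12)²) = √225 = 15
|P_3P_4| = √((12)² + (-5)²) = √169 = 13
|P_4P_5| = √((21)² + (-20)²) = √841 = 29
|P_5P_6| = √((0)² + (13)²) = √169 = 13
|P_6P_1| = √((-18)² + (24)²) = √900 = 30
Perimeter = 6 + 15 + 13 + 29 + 13 + 30 = 106.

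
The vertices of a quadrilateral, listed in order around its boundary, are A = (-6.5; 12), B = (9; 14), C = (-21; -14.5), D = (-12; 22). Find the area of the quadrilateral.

A→B: (-6.5)(14) − (9)(12) = -199
B→C: (9)(-14.5) − (-21)(14) = 163.5
C→D: (-21)(22) − (-12)(-14.5) = -636
D→A: (-12)(12) − (-6.5)(22) = -1
Σ = -672.5
Area = |Σ|/2 = 336.25.

336.25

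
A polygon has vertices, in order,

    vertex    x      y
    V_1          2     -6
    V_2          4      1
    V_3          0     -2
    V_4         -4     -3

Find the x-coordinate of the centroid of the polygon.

Apply the shoelace formula. First the cross-terms c_i = x_i·y_{i+1} − x_{i+1}·y_i:
  26, -8, -8, 30  ⇒  2A = 40, A = 20.
Then Σ (x_i + x_{i+1})·c_i = 96, so x̄ = 96 / (6·20) = 0.8.

0.8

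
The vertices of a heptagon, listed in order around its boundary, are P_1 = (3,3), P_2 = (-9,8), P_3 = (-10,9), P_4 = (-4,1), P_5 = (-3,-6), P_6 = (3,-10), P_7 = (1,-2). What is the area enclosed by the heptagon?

Σ = (51) + (-1) + (26) + (27) + (48) + (4) + (9) = 164
Area = |Σ|/2 = 82.

82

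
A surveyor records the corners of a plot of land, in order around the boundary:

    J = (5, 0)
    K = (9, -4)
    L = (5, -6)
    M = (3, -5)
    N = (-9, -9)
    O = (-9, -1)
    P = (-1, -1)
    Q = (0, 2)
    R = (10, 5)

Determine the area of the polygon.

Apply Gauss's area formula: 2A = Σ (x_i·y_{i+1} − x_{i+1}·y_i), indices taken mod 9.
J→K: (5)(-4) − (9)(0) = -20
K→L: (9)(-6) − (5)(-4) = -34
L→M: (5)(-5) − (3)(-6) = -7
M→N: (3)(-9) − (-9)(-5) = -72
N→O: (-9)(-1) − (-9)(-9) = -72
O→P: (-9)(-1) − (-1)(-1) = 8
P→Q: (-1)(2) − (0)(-1) = -2
Q→R: (0)(5) − (10)(2) = -20
R→J: (10)(0) − (5)(5) = -25
Σ = -244
Area = |Σ|/2 = 122.

122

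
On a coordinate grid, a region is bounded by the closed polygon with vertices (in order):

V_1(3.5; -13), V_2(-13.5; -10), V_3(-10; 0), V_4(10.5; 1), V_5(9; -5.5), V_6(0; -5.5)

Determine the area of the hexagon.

208.75

Apply the shoelace (surveyor's) formula: 2A = Σ (x_i·y_{i+1} − x_{i+1}·y_i), indices taken mod 6.
Σ = (-210.5) + (-100) + (-10) + (-66.75) + (-49.5) + (19.25) = -417.5
Area = |Σ|/2 = 208.75.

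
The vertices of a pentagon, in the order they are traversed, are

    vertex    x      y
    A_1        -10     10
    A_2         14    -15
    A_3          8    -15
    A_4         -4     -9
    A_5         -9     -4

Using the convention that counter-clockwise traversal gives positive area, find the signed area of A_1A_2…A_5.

Apply the shoelace (surveyor's) formula: 2A = Σ (x_i·y_{i+1} − x_{i+1}·y_i), indices taken mod 5.
Σ = (10) + (-90) + (-132) + (-65) + (-130) = -407
Signed area = Σ/2 = -203.5 (negative ⇒ clockwise traversal).

-203.5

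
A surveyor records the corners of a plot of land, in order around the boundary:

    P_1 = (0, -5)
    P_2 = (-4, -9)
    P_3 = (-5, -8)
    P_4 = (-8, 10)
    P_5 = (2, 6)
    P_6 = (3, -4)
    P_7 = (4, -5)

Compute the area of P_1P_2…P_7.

130

Apply the shoelace (surveyor's) formula: 2A = Σ (x_i·y_{i+1} − x_{i+1}·y_i), indices taken mod 7.
Cross-terms: -20, -13, -114, -68, -26, 1, -20  ⇒  Σ = -260
Area = |Σ|/2 = 130.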